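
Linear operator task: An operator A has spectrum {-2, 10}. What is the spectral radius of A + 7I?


Spectrum of A + 7I = {5, 17}
Spectral radius = max |lambda| over the shifted spectrum
= max(5, 17) = 17

17


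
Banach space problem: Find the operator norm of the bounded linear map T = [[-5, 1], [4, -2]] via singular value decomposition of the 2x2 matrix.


A^T A = [[41, -13], [-13, 5]]
trace(A^T A) = 46, det(A^T A) = 36
discriminant = 46^2 - 4*36 = 1972
Largest eigenvalue of A^T A = (trace + sqrt(disc))/2 = 45.2036
||T|| = sqrt(45.2036) = 6.7234

6.7234


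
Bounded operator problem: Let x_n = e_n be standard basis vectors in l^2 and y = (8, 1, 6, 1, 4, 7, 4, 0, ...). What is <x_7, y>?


x_7 = e_7 is the standard basis vector with 1 in position 7.
<x_7, y> = y_7 = 4
As n -> infinity, <x_n, y> -> 0, confirming weak convergence of (x_n) to 0.

4


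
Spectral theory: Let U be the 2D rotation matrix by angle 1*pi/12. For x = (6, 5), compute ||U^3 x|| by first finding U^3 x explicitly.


U is a rotation by theta = 1*pi/12
U^3 = rotation by 3*theta = 3*pi/12
cos(3*pi/12) = 0.7071, sin(3*pi/12) = 0.7071
U^3 x = (0.7071 * 6 - 0.7071 * 5, 0.7071 * 6 + 0.7071 * 5)
= (0.7071, 7.7782)
||U^3 x|| = sqrt(0.7071^2 + 7.7782^2) = sqrt(61.0000) = 7.8102

7.8102


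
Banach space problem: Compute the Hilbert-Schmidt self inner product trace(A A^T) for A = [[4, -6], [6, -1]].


trace(A * A^T) = sum of squares of all entries
= 4^2 + (-6)^2 + 6^2 + (-1)^2
= 16 + 36 + 36 + 1
= 89

89


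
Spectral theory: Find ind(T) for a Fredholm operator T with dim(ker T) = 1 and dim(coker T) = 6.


The Fredholm index is defined as ind(T) = dim(ker T) - dim(coker T)
= 1 - 6
= -5

-5


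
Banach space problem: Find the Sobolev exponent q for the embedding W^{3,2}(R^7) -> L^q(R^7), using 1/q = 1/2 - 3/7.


Using the Sobolev embedding formula: 1/q = 1/p - k/n
1/q = 1/2 - 3/7 = 1/14
q = 1/(1/14) = 14

14.0000


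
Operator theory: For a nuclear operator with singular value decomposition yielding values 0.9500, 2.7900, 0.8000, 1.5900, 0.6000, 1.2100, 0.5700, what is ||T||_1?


The nuclear norm is the sum of all singular values.
||T||_1 = 0.9500 + 2.7900 + 0.8000 + 1.5900 + 0.6000 + 1.2100 + 0.5700
= 8.5100

8.5100


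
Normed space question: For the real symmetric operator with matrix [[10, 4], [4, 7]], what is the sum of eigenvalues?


For a self-adjoint (symmetric) matrix, the eigenvalues are real.
The sum of eigenvalues equals the trace of the matrix.
trace = 10 + 7 = 17

17


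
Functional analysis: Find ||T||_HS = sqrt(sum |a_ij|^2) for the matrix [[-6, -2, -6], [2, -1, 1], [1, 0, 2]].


The Hilbert-Schmidt norm is sqrt(sum of squares of all entries).
Sum of squares = (-6)^2 + (-2)^2 + (-6)^2 + 2^2 + (-1)^2 + 1^2 + 1^2 + 0^2 + 2^2
= 36 + 4 + 36 + 4 + 1 + 1 + 1 + 0 + 4 = 87
||T||_HS = sqrt(87) = 9.3274

9.3274


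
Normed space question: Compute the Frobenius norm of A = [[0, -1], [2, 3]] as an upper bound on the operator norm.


||A||_F^2 = sum a_ij^2
= 0^2 + (-1)^2 + 2^2 + 3^2
= 0 + 1 + 4 + 9 = 14
||A||_F = sqrt(14) = 3.7417

3.7417


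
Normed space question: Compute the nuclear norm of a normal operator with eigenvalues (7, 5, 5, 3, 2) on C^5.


For a normal operator, singular values equal |eigenvalues|.
Trace norm = sum |lambda_i| = 7 + 5 + 5 + 3 + 2
= 22

22


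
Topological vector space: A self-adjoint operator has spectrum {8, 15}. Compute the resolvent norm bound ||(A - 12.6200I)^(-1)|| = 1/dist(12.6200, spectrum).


dist(12.6200, {8, 15}) = min(|12.6200 - 8|, |12.6200 - 15|)
= min(4.6200, 2.3800) = 2.3800
Resolvent bound = 1/2.3800 = 0.4202

0.4202


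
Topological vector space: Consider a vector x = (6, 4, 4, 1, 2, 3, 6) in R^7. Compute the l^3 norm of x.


The l^3 norm = (sum |x_i|^3)^(1/3)
Sum of 3th powers = 216 + 64 + 64 + 1 + 8 + 27 + 216 = 596
||x||_3 = (596)^(1/3) = 8.4155

8.4155


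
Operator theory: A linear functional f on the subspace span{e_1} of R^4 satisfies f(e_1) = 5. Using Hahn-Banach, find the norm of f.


The norm of f is given by ||f|| = sup_{||x||=1} |f(x)|.
On span{e_1}, ||e_1|| = 1, so ||f|| = |f(e_1)| / ||e_1||
= |5| / 1 = 5.0000

5.0000


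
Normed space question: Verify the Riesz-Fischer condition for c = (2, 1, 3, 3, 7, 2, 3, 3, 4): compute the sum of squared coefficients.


sum |c_n|^2 = 2^2 + 1^2 + 3^2 + 3^2 + 7^2 + 2^2 + 3^2 + 3^2 + 4^2
= 4 + 1 + 9 + 9 + 49 + 4 + 9 + 9 + 16
= 110

110


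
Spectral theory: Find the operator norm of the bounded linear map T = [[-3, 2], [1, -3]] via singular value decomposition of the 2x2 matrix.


A^T A = [[10, -9], [-9, 13]]
trace(A^T A) = 23, det(A^T A) = 49
discriminant = 23^2 - 4*49 = 333
Largest eigenvalue of A^T A = (trace + sqrt(disc))/2 = 20.6241
||T|| = sqrt(20.6241) = 4.5414

4.5414


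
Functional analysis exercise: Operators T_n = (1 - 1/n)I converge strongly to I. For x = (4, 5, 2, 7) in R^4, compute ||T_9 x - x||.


T_9 x - x = (1 - 1/9)x - x = -x/9
||x|| = sqrt(94) = 9.6954
||T_9 x - x|| = ||x||/9 = 9.6954/9 = 1.0773

1.0773


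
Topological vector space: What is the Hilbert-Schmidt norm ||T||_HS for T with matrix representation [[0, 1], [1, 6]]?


The Hilbert-Schmidt norm is sqrt(sum of squares of all entries).
Sum of squares = 0^2 + 1^2 + 1^2 + 6^2
= 0 + 1 + 1 + 36 = 38
||T||_HS = sqrt(38) = 6.1644

6.1644


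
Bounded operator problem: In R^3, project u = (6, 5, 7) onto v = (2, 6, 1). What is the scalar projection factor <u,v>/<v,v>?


Computing <u,v> = 6*2 + 5*6 + 7*1 = 49
Computing <v,v> = 2^2 + 6^2 + 1^2 = 41
Projection coefficient = 49/41 = 1.1951

1.1951


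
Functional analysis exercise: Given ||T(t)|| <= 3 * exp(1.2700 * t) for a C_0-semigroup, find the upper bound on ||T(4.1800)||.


||T(4.1800)|| <= 3 * exp(1.2700 * 4.1800)
= 3 * exp(5.3086)
= 3 * 202.0671
= 606.2014

606.2014


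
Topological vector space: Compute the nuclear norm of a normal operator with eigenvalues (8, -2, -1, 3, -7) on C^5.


For a normal operator, singular values equal |eigenvalues|.
Trace norm = sum |lambda_i| = 8 + 2 + 1 + 3 + 7
= 21

21


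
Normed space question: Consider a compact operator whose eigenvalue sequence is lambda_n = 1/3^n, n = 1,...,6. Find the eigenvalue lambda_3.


The eigenvalue formula gives lambda_3 = 1/3^3
= 1/27
= 0.0370

0.0370


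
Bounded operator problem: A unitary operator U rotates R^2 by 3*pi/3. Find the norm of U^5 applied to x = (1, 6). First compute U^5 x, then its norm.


U is a rotation by theta = 3*pi/3
U^5 = rotation by 5*theta = 15*pi/3 = 3*pi/3 (mod 2*pi)
cos(3*pi/3) = -1.0000, sin(3*pi/3) = 0.0000
U^5 x = (-1.0000 * 1 - 0.0000 * 6, 0.0000 * 1 + -1.0000 * 6)
= (-1.0000, -6.0000)
||U^5 x|| = sqrt((-1.0000)^2 + (-6.0000)^2) = sqrt(37.0000) = 6.0828

6.0828


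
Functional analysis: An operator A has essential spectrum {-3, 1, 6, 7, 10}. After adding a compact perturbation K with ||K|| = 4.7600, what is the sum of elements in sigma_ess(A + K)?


By Weyl's theorem, the essential spectrum is invariant under compact perturbations.
sigma_ess(A + K) = sigma_ess(A) = {-3, 1, 6, 7, 10}
Sum = -3 + 1 + 6 + 7 + 10 = 21

21


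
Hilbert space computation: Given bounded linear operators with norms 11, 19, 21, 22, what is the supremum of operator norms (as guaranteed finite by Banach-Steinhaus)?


By the Uniform Boundedness Principle, the supremum of norms is finite.
sup_k ||T_k|| = max(11, 19, 21, 22) = 22

22


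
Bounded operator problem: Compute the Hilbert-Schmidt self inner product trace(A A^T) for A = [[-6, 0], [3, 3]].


trace(A * A^T) = sum of squares of all entries
= (-6)^2 + 0^2 + 3^2 + 3^2
= 36 + 0 + 9 + 9
= 54

54


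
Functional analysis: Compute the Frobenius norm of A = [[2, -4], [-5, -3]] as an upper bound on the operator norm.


||A||_F^2 = sum a_ij^2
= 2^2 + (-4)^2 + (-5)^2 + (-3)^2
= 4 + 16 + 25 + 9 = 54
||A||_F = sqrt(54) = 7.3485

7.3485


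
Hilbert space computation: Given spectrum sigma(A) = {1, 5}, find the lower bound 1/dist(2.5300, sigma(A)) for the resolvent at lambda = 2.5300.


dist(2.5300, {1, 5}) = min(|2.5300 - 1|, |2.5300 - 5|)
= min(1.5300, 2.4700) = 1.5300
Resolvent bound = 1/1.5300 = 0.6536

0.6536


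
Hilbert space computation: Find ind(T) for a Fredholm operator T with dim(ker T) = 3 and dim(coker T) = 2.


The Fredholm index is defined as ind(T) = dim(ker T) - dim(coker T)
= 3 - 2
= 1

1


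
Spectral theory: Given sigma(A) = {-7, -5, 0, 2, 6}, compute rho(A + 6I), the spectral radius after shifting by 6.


Spectrum of A + 6I = {-1, 1, 6, 8, 12}
Spectral radius = max |lambda| over the shifted spectrum
= max(1, 1, 6, 8, 12) = 12

12


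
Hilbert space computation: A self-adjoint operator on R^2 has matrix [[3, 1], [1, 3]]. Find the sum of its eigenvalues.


For a self-adjoint (symmetric) matrix, the eigenvalues are real.
The sum of eigenvalues equals the trace of the matrix.
trace = 3 + 3 = 6

6


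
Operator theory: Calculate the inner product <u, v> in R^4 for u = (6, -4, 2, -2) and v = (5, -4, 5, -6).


Computing the standard inner product <u, v> = sum u_i * v_i
= 6*5 + -4*-4 + 2*5 + -2*-6
= 30 + 16 + 10 + 12
= 68

68


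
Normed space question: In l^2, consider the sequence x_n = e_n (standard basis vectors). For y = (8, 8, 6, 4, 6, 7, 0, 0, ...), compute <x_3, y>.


x_3 = e_3 is the standard basis vector with 1 in position 3.
<x_3, y> = y_3 = 6
As n -> infinity, <x_n, y> -> 0, confirming weak convergence of (x_n) to 0.

6


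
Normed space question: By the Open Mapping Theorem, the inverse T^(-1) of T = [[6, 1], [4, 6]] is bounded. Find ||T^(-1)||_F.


det(T) = 6*6 - 1*4 = 32
T^(-1) = (1/32) * [[6, -1], [-4, 6]] = [[0.1875, -0.0312], [-0.1250, 0.1875]]
||T^(-1)||_F^2 = 0.1875^2 + (-0.0312)^2 + (-0.1250)^2 + 0.1875^2 = 0.0869
||T^(-1)||_F = sqrt(0.0869) = 0.2948

0.2948


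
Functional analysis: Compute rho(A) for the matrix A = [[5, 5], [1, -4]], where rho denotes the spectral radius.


For a 2x2 matrix, eigenvalues satisfy lambda^2 - (trace)*lambda + det = 0
trace = 5 + -4 = 1
det = 5*-4 - 5*1 = -25
discriminant = 1^2 - 4*(-25) = 101
spectral radius = max |eigenvalue| = 5.5249

5.5249


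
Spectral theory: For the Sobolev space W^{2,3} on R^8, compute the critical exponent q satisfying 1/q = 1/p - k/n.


Using the Sobolev embedding formula: 1/q = 1/p - k/n
1/q = 1/3 - 2/8 = 1/12
q = 1/(1/12) = 12

12.0000


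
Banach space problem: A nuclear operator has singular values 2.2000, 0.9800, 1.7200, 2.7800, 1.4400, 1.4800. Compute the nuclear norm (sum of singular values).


The nuclear norm is the sum of all singular values.
||T||_1 = 2.2000 + 0.9800 + 1.7200 + 2.7800 + 1.4400 + 1.4800
= 10.6000

10.6000


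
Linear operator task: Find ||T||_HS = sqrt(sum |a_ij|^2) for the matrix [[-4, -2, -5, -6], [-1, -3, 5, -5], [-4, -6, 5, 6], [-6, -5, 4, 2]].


The Hilbert-Schmidt norm is sqrt(sum of squares of all entries).
Sum of squares = (-4)^2 + (-2)^2 + (-5)^2 + (-6)^2 + (-1)^2 + (-3)^2 + 5^2 + (-5)^2 + (-4)^2 + (-6)^2 + 5^2 + 6^2 + (-6)^2 + (-5)^2 + 4^2 + 2^2
= 16 + 4 + 25 + 36 + 1 + 9 + 25 + 25 + 16 + 36 + 25 + 36 + 36 + 25 + 16 + 4 = 335
||T||_HS = sqrt(335) = 18.3030

18.3030


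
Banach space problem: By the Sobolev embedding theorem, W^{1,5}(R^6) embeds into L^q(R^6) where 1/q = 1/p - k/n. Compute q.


Using the Sobolev embedding formula: 1/q = 1/p - k/n
1/q = 1/5 - 1/6 = 1/30
q = 1/(1/30) = 30

30.0000


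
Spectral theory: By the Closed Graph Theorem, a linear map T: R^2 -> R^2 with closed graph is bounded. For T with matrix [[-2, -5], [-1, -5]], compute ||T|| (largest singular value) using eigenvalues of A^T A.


A^T A = [[5, 15], [15, 50]]
trace(A^T A) = 55, det(A^T A) = 25
discriminant = 55^2 - 4*25 = 2925
Largest eigenvalue of A^T A = (trace + sqrt(disc))/2 = 54.5416
||T|| = sqrt(54.5416) = 7.3852

7.3852


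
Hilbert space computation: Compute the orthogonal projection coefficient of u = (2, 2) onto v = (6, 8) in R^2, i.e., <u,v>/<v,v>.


Computing <u,v> = 2*6 + 2*8 = 28
Computing <v,v> = 6^2 + 8^2 = 100
Projection coefficient = 28/100 = 0.2800

0.2800


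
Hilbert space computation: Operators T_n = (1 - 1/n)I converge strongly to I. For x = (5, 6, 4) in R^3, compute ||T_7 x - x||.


T_7 x - x = (1 - 1/7)x - x = -x/7
||x|| = sqrt(77) = 8.7750
||T_7 x - x|| = ||x||/7 = 8.7750/7 = 1.2536

1.2536


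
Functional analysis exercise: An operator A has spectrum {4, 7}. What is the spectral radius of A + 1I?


Spectrum of A + 1I = {5, 8}
Spectral radius = max |lambda| over the shifted spectrum
= max(5, 8) = 8

8


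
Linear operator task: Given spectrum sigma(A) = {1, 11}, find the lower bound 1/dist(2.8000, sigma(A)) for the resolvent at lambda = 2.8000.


dist(2.8000, {1, 11}) = min(|2.8000 - 1|, |2.8000 - 11|)
= min(1.8000, 8.2000) = 1.8000
Resolvent bound = 1/1.8000 = 0.5556

0.5556


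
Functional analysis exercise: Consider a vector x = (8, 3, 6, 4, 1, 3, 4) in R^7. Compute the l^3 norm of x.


The l^3 norm = (sum |x_i|^3)^(1/3)
Sum of 3th powers = 512 + 27 + 216 + 64 + 1 + 27 + 64 = 911
||x||_3 = (911)^(1/3) = 9.6941

9.6941


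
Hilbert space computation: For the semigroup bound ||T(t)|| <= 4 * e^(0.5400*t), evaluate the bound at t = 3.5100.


||T(3.5100)|| <= 4 * exp(0.5400 * 3.5100)
= 4 * exp(1.8954)
= 4 * 6.6552
= 26.6208

26.6208


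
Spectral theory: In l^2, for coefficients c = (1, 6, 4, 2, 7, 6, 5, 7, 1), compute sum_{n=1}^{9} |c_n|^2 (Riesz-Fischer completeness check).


sum |c_n|^2 = 1^2 + 6^2 + 4^2 + 2^2 + 7^2 + 6^2 + 5^2 + 7^2 + 1^2
= 1 + 36 + 16 + 4 + 49 + 36 + 25 + 49 + 1
= 217

217


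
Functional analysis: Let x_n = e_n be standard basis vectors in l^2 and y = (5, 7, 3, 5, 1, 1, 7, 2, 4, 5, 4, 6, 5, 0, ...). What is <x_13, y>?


x_13 = e_13 is the standard basis vector with 1 in position 13.
<x_13, y> = y_13 = 5
As n -> infinity, <x_n, y> -> 0, confirming weak convergence of (x_n) to 0.

5


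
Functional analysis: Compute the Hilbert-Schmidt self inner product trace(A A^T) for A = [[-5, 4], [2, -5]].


trace(A * A^T) = sum of squares of all entries
= (-5)^2 + 4^2 + 2^2 + (-5)^2
= 25 + 16 + 4 + 25
= 70

70


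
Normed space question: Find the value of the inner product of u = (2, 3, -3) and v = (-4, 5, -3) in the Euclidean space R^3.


Computing the standard inner product <u, v> = sum u_i * v_i
= 2*-4 + 3*5 + -3*-3
= -8 + 15 + 9
= 16

16


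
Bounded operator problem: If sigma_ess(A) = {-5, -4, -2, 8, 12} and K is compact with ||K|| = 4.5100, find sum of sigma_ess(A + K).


By Weyl's theorem, the essential spectrum is invariant under compact perturbations.
sigma_ess(A + K) = sigma_ess(A) = {-5, -4, -2, 8, 12}
Sum = -5 + -4 + -2 + 8 + 12 = 9

9


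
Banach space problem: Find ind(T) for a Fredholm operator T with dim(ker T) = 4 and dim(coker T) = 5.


The Fredholm index is defined as ind(T) = dim(ker T) - dim(coker T)
= 4 - 5
= -1

-1


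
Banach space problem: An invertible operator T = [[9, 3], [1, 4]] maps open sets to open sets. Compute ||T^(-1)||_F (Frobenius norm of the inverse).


det(T) = 9*4 - 3*1 = 33
T^(-1) = (1/33) * [[4, -3], [-1, 9]] = [[0.1212, -0.0909], [-0.0303, 0.2727]]
||T^(-1)||_F^2 = 0.1212^2 + (-0.0909)^2 + (-0.0303)^2 + 0.2727^2 = 0.0983
||T^(-1)||_F = sqrt(0.0983) = 0.3135

0.3135


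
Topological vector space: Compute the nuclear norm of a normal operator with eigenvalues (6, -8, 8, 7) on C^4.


For a normal operator, singular values equal |eigenvalues|.
Trace norm = sum |lambda_i| = 6 + 8 + 8 + 7
= 29

29


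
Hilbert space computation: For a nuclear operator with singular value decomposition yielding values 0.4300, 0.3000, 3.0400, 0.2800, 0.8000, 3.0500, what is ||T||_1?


The nuclear norm is the sum of all singular values.
||T||_1 = 0.4300 + 0.3000 + 3.0400 + 0.2800 + 0.8000 + 3.0500
= 7.9000

7.9000


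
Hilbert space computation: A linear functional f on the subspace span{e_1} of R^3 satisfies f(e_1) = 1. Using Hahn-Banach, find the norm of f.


The norm of f is given by ||f|| = sup_{||x||=1} |f(x)|.
On span{e_1}, ||e_1|| = 1, so ||f|| = |f(e_1)| / ||e_1||
= |1| / 1 = 1.0000

1.0000


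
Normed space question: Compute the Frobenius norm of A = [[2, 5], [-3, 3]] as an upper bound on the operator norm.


||A||_F^2 = sum a_ij^2
= 2^2 + 5^2 + (-3)^2 + 3^2
= 4 + 25 + 9 + 9 = 47
||A||_F = sqrt(47) = 6.8557

6.8557


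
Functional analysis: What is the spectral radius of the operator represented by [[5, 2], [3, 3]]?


For a 2x2 matrix, eigenvalues satisfy lambda^2 - (trace)*lambda + det = 0
trace = 5 + 3 = 8
det = 5*3 - 2*3 = 9
discriminant = 8^2 - 4*(9) = 28
spectral radius = max |eigenvalue| = 6.6458

6.6458


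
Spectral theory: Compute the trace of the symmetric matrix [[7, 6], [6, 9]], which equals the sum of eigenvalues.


For a self-adjoint (symmetric) matrix, the eigenvalues are real.
The sum of eigenvalues equals the trace of the matrix.
trace = 7 + 9 = 16

16


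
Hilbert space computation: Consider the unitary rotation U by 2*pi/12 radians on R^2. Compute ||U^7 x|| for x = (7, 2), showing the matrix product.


U is a rotation by theta = 2*pi/12
U^7 = rotation by 7*theta = 14*pi/12
cos(14*pi/12) = -0.8660, sin(14*pi/12) = -0.5000
U^7 x = (-0.8660 * 7 - -0.5000 * 2, -0.5000 * 7 + -0.8660 * 2)
= (-5.0622, -5.2321)
||U^7 x|| = sqrt((-5.0622)^2 + (-5.2321)^2) = sqrt(53.0000) = 7.2801

7.2801


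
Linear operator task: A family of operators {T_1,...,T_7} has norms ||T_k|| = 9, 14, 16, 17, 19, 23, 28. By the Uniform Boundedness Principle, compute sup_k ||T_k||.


By the Uniform Boundedness Principle, the supremum of norms is finite.
sup_k ||T_k|| = max(9, 14, 16, 17, 19, 23, 28) = 28

28


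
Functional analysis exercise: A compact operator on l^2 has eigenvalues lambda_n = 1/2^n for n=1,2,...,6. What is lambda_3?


The eigenvalue formula gives lambda_3 = 1/2^3
= 1/8
= 0.1250

0.1250


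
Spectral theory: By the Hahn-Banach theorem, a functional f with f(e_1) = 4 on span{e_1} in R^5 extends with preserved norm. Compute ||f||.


The norm of f is given by ||f|| = sup_{||x||=1} |f(x)|.
On span{e_1}, ||e_1|| = 1, so ||f|| = |f(e_1)| / ||e_1||
= |4| / 1 = 4.0000

4.0000


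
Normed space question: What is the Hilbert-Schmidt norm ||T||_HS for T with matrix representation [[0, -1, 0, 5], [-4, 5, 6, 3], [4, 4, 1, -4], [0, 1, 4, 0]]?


The Hilbert-Schmidt norm is sqrt(sum of squares of all entries).
Sum of squares = 0^2 + (-1)^2 + 0^2 + 5^2 + (-4)^2 + 5^2 + 6^2 + 3^2 + 4^2 + 4^2 + 1^2 + (-4)^2 + 0^2 + 1^2 + 4^2 + 0^2
= 0 + 1 + 0 + 25 + 16 + 25 + 36 + 9 + 16 + 16 + 1 + 16 + 0 + 1 + 16 + 0 = 178
||T||_HS = sqrt(178) = 13.3417

13.3417


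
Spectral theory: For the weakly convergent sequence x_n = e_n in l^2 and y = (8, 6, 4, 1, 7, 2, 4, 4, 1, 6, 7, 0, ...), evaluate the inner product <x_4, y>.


x_4 = e_4 is the standard basis vector with 1 in position 4.
<x_4, y> = y_4 = 1
As n -> infinity, <x_n, y> -> 0, confirming weak convergence of (x_n) to 0.

1


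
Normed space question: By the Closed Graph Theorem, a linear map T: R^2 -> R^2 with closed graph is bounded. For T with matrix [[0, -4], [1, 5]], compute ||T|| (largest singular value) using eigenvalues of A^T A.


A^T A = [[1, 5], [5, 41]]
trace(A^T A) = 42, det(A^T A) = 16
discriminant = 42^2 - 4*16 = 1700
Largest eigenvalue of A^T A = (trace + sqrt(disc))/2 = 41.6155
||T|| = sqrt(41.6155) = 6.4510

6.4510


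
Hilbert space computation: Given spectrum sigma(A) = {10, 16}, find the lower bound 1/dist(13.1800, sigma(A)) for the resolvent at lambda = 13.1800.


dist(13.1800, {10, 16}) = min(|13.1800 - 10|, |13.1800 - 16|)
= min(3.1800, 2.8200) = 2.8200
Resolvent bound = 1/2.8200 = 0.3546

0.3546


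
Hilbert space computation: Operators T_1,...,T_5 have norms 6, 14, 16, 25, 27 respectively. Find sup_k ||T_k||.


By the Uniform Boundedness Principle, the supremum of norms is finite.
sup_k ||T_k|| = max(6, 14, 16, 25, 27) = 27

27


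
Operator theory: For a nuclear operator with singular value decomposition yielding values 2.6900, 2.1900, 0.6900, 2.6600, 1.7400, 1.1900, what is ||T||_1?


The nuclear norm is the sum of all singular values.
||T||_1 = 2.6900 + 2.1900 + 0.6900 + 2.6600 + 1.7400 + 1.1900
= 11.1600

11.1600


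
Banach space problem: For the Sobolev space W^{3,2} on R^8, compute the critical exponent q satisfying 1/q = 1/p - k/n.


Using the Sobolev embedding formula: 1/q = 1/p - k/n
1/q = 1/2 - 3/8 = 1/8
q = 1/(1/8) = 8

8.0000


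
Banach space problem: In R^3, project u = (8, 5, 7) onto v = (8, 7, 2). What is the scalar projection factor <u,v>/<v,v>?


Computing <u,v> = 8*8 + 5*7 + 7*2 = 113
Computing <v,v> = 8^2 + 7^2 + 2^2 = 117
Projection coefficient = 113/117 = 0.9658

0.9658


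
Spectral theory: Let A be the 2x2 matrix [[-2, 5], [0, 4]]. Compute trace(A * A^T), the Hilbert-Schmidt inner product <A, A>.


trace(A * A^T) = sum of squares of all entries
= (-2)^2 + 5^2 + 0^2 + 4^2
= 4 + 25 + 0 + 16
= 45

45


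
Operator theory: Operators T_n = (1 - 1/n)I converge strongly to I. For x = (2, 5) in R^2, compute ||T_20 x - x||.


T_20 x - x = (1 - 1/20)x - x = -x/20
||x|| = sqrt(29) = 5.3852
||T_20 x - x|| = ||x||/20 = 5.3852/20 = 0.2693

0.2693


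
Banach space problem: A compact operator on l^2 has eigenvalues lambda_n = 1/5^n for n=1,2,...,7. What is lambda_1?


The eigenvalue formula gives lambda_1 = 1/5^1
= 1/5
= 0.2000

0.2000


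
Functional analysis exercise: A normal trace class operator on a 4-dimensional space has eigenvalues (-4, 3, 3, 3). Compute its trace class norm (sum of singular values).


For a normal operator, singular values equal |eigenvalues|.
Trace norm = sum |lambda_i| = 4 + 3 + 3 + 3
= 13

13


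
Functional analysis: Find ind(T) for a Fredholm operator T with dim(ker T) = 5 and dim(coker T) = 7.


The Fredholm index is defined as ind(T) = dim(ker T) - dim(coker T)
= 5 - 7
= -2

-2


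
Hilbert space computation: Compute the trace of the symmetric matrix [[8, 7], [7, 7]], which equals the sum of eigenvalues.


For a self-adjoint (symmetric) matrix, the eigenvalues are real.
The sum of eigenvalues equals the trace of the matrix.
trace = 8 + 7 = 15

15


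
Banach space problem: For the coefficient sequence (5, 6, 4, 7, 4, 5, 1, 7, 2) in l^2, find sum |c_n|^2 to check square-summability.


sum |c_n|^2 = 5^2 + 6^2 + 4^2 + 7^2 + 4^2 + 5^2 + 1^2 + 7^2 + 2^2
= 25 + 36 + 16 + 49 + 16 + 25 + 1 + 49 + 4
= 221

221


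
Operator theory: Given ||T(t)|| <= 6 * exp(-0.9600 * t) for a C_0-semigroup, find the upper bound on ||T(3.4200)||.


||T(3.4200)|| <= 6 * exp(-0.9600 * 3.4200)
= 6 * exp(-3.2832)
= 6 * 0.0375
= 0.2250

0.2250


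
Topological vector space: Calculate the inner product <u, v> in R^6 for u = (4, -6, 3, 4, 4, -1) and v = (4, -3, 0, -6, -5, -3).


Computing the standard inner product <u, v> = sum u_i * v_i
= 4*4 + -6*-3 + 3*0 + 4*-6 + 4*-5 + -1*-3
= 16 + 18 + 0 + -24 + -20 + 3
= -7

-7


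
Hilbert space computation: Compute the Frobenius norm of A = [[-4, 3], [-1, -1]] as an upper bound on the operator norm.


||A||_F^2 = sum a_ij^2
= (-4)^2 + 3^2 + (-1)^2 + (-1)^2
= 16 + 9 + 1 + 1 = 27
||A||_F = sqrt(27) = 5.1962

5.1962


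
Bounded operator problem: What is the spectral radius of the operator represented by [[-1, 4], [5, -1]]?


For a 2x2 matrix, eigenvalues satisfy lambda^2 - (trace)*lambda + det = 0
trace = -1 + -1 = -2
det = -1*-1 - 4*5 = -19
discriminant = (-2)^2 - 4*(-19) = 80
spectral radius = max |eigenvalue| = 5.4721

5.4721


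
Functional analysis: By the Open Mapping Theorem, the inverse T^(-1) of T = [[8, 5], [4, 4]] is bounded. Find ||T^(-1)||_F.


det(T) = 8*4 - 5*4 = 12
T^(-1) = (1/12) * [[4, -5], [-4, 8]] = [[0.3333, -0.4167], [-0.3333, 0.6667]]
||T^(-1)||_F^2 = 0.3333^2 + (-0.4167)^2 + (-0.3333)^2 + 0.6667^2 = 0.8403
||T^(-1)||_F = sqrt(0.8403) = 0.9167

0.9167


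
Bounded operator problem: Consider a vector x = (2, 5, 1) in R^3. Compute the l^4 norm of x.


The l^4 norm = (sum |x_i|^4)^(1/4)
Sum of 4th powers = 16 + 625 + 1 = 642
||x||_4 = (642)^(1/4) = 5.0337

5.0337


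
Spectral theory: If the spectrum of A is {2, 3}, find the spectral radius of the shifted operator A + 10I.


Spectrum of A + 10I = {12, 13}
Spectral radius = max |lambda| over the shifted spectrum
= max(12, 13) = 13

13


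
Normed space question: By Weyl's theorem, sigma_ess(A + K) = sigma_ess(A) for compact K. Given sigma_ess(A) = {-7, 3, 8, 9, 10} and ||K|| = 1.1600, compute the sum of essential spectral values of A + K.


By Weyl's theorem, the essential spectrum is invariant under compact perturbations.
sigma_ess(A + K) = sigma_ess(A) = {-7, 3, 8, 9, 10}
Sum = -7 + 3 + 8 + 9 + 10 = 23

23


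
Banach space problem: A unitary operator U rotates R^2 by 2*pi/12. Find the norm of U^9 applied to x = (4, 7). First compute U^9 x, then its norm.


U is a rotation by theta = 2*pi/12
U^9 = rotation by 9*theta = 18*pi/12
cos(18*pi/12) = 0.0000, sin(18*pi/12) = -1.0000
U^9 x = (0.0000 * 4 - -1.0000 * 7, -1.0000 * 4 + 0.0000 * 7)
= (7.0000, -4.0000)
||U^9 x|| = sqrt(7.0000^2 + (-4.0000)^2) = sqrt(65.0000) = 8.0623

8.0623


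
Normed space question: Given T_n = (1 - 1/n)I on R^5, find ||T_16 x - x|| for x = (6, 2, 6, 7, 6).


T_16 x - x = (1 - 1/16)x - x = -x/16
||x|| = sqrt(161) = 12.6886
||T_16 x - x|| = ||x||/16 = 12.6886/16 = 0.7930

0.7930


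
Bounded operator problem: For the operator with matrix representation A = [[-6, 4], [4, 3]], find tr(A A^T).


trace(A * A^T) = sum of squares of all entries
= (-6)^2 + 4^2 + 4^2 + 3^2
= 36 + 16 + 16 + 9
= 77

77


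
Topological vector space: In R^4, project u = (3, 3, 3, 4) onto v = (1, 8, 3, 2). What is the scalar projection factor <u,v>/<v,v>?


Computing <u,v> = 3*1 + 3*8 + 3*3 + 4*2 = 44
Computing <v,v> = 1^2 + 8^2 + 3^2 + 2^2 = 78
Projection coefficient = 44/78 = 0.5641

0.5641


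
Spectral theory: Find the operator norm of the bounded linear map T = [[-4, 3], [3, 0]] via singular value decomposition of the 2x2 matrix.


A^T A = [[25, -12], [-12, 9]]
trace(A^T A) = 34, det(A^T A) = 81
discriminant = 34^2 - 4*81 = 832
Largest eigenvalue of A^T A = (trace + sqrt(disc))/2 = 31.4222
||T|| = sqrt(31.4222) = 5.6056

5.6056


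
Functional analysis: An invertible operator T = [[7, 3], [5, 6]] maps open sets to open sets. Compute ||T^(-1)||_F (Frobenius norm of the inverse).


det(T) = 7*6 - 3*5 = 27
T^(-1) = (1/27) * [[6, -3], [-5, 7]] = [[0.2222, -0.1111], [-0.1852, 0.2593]]
||T^(-1)||_F^2 = 0.2222^2 + (-0.1111)^2 + (-0.1852)^2 + 0.2593^2 = 0.1632
||T^(-1)||_F = sqrt(0.1632) = 0.4040

0.4040


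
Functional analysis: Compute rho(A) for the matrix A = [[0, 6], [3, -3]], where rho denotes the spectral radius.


For a 2x2 matrix, eigenvalues satisfy lambda^2 - (trace)*lambda + det = 0
trace = 0 + -3 = -3
det = 0*-3 - 6*3 = -18
discriminant = (-3)^2 - 4*(-18) = 81
spectral radius = max |eigenvalue| = 6.0000

6.0000


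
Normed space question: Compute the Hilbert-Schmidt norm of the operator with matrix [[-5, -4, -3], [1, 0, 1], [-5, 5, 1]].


The Hilbert-Schmidt norm is sqrt(sum of squares of all entries).
Sum of squares = (-5)^2 + (-4)^2 + (-3)^2 + 1^2 + 0^2 + 1^2 + (-5)^2 + 5^2 + 1^2
= 25 + 16 + 9 + 1 + 0 + 1 + 25 + 25 + 1 = 103
||T||_HS = sqrt(103) = 10.1489

10.1489


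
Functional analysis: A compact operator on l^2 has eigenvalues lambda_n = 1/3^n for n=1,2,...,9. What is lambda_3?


The eigenvalue formula gives lambda_3 = 1/3^3
= 1/27
= 0.0370

0.0370


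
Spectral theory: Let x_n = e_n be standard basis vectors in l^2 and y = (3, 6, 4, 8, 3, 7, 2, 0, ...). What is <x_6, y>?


x_6 = e_6 is the standard basis vector with 1 in position 6.
<x_6, y> = y_6 = 7
As n -> infinity, <x_n, y> -> 0, confirming weak convergence of (x_n) to 0.

7


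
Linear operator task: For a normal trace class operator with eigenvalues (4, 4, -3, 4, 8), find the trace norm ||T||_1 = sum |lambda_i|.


For a normal operator, singular values equal |eigenvalues|.
Trace norm = sum |lambda_i| = 4 + 4 + 3 + 4 + 8
= 23

23


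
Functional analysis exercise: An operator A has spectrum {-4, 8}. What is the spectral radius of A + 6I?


Spectrum of A + 6I = {2, 14}
Spectral radius = max |lambda| over the shifted spectrum
= max(2, 14) = 14

14


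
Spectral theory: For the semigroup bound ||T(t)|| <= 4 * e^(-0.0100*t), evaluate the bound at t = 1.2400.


||T(1.2400)|| <= 4 * exp(-0.0100 * 1.2400)
= 4 * exp(-0.0124)
= 4 * 0.9877
= 3.9507

3.9507


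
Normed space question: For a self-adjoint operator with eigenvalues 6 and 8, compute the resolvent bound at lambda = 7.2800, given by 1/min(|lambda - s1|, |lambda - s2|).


dist(7.2800, {6, 8}) = min(|7.2800 - 6|, |7.2800 - 8|)
= min(1.2800, 0.7200) = 0.7200
Resolvent bound = 1/0.7200 = 1.3889

1.3889


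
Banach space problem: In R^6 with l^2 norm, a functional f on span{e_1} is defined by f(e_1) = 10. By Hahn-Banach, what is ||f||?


The norm of f is given by ||f|| = sup_{||x||=1} |f(x)|.
On span{e_1}, ||e_1|| = 1, so ||f|| = |f(e_1)| / ||e_1||
= |10| / 1 = 10.0000

10.0000


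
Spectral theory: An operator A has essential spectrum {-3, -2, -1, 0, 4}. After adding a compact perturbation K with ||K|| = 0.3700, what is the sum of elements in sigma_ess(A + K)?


By Weyl's theorem, the essential spectrum is invariant under compact perturbations.
sigma_ess(A + K) = sigma_ess(A) = {-3, -2, -1, 0, 4}
Sum = -3 + -2 + -1 + 0 + 4 = -2

-2


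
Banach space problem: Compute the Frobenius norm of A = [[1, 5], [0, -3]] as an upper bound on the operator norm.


||A||_F^2 = sum a_ij^2
= 1^2 + 5^2 + 0^2 + (-3)^2
= 1 + 25 + 0 + 9 = 35
||A||_F = sqrt(35) = 5.9161

5.9161


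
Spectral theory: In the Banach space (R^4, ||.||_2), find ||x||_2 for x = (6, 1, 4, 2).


The l^2 norm = (sum |x_i|^2)^(1/2)
Sum of 2th powers = 36 + 1 + 16 + 4 = 57
||x||_2 = (57)^(1/2) = 7.5498

7.5498


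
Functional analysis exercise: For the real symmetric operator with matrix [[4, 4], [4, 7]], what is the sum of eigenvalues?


For a self-adjoint (symmetric) matrix, the eigenvalues are real.
The sum of eigenvalues equals the trace of the matrix.
trace = 4 + 7 = 11

11


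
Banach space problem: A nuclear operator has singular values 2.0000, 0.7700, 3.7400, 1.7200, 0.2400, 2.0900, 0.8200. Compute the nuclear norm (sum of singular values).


The nuclear norm is the sum of all singular values.
||T||_1 = 2.0000 + 0.7700 + 3.7400 + 1.7200 + 0.2400 + 2.0900 + 0.8200
= 11.3800

11.3800


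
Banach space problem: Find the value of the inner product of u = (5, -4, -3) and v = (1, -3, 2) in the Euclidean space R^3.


Computing the standard inner product <u, v> = sum u_i * v_i
= 5*1 + -4*-3 + -3*2
= 5 + 12 + -6
= 11

11


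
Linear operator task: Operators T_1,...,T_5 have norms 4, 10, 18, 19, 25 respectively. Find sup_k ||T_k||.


By the Uniform Boundedness Principle, the supremum of norms is finite.
sup_k ||T_k|| = max(4, 10, 18, 19, 25) = 25

25


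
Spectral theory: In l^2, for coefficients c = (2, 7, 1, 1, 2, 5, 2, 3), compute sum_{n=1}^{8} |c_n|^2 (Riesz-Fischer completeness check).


sum |c_n|^2 = 2^2 + 7^2 + 1^2 + 1^2 + 2^2 + 5^2 + 2^2 + 3^2
= 4 + 49 + 1 + 1 + 4 + 25 + 4 + 9
= 97

97


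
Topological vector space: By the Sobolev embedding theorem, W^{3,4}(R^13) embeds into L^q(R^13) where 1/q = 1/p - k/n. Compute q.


Using the Sobolev embedding formula: 1/q = 1/p - k/n
1/q = 1/4 - 3/13 = 1/52
q = 1/(1/52) = 52

52.0000


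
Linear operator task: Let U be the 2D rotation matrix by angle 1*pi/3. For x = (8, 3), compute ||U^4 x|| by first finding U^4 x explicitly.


U is a rotation by theta = 1*pi/3
U^4 = rotation by 4*theta = 4*pi/3
cos(4*pi/3) = -0.5000, sin(4*pi/3) = -0.8660
U^4 x = (-0.5000 * 8 - -0.8660 * 3, -0.8660 * 8 + -0.5000 * 3)
= (-1.4019, -8.4282)
||U^4 x|| = sqrt((-1.4019)^2 + (-8.4282)^2) = sqrt(73.0000) = 8.5440

8.5440


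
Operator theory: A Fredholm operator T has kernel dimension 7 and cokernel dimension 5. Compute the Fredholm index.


The Fredholm index is defined as ind(T) = dim(ker T) - dim(coker T)
= 7 - 5
= 2

2


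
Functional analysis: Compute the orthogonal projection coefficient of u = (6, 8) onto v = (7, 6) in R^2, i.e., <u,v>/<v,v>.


Computing <u,v> = 6*7 + 8*6 = 90
Computing <v,v> = 7^2 + 6^2 = 85
Projection coefficient = 90/85 = 1.0588

1.0588


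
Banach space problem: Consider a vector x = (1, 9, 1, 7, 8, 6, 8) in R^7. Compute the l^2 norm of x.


The l^2 norm = (sum |x_i|^2)^(1/2)
Sum of 2th powers = 1 + 81 + 1 + 49 + 64 + 36 + 64 = 296
||x||_2 = (296)^(1/2) = 17.2047

17.2047


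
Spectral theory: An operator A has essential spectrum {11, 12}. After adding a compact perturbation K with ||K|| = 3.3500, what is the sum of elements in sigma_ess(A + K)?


By Weyl's theorem, the essential spectrum is invariant under compact perturbations.
sigma_ess(A + K) = sigma_ess(A) = {11, 12}
Sum = 11 + 12 = 23

23


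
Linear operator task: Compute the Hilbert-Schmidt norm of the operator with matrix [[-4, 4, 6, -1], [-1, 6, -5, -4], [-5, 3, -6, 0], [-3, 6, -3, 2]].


The Hilbert-Schmidt norm is sqrt(sum of squares of all entries).
Sum of squares = (-4)^2 + 4^2 + 6^2 + (-1)^2 + (-1)^2 + 6^2 + (-5)^2 + (-4)^2 + (-5)^2 + 3^2 + (-6)^2 + 0^2 + (-3)^2 + 6^2 + (-3)^2 + 2^2
= 16 + 16 + 36 + 1 + 1 + 36 + 25 + 16 + 25 + 9 + 36 + 0 + 9 + 36 + 9 + 4 = 275
||T||_HS = sqrt(275) = 16.5831

16.5831


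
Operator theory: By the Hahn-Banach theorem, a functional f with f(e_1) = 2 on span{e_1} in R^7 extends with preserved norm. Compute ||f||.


The norm of f is given by ||f|| = sup_{||x||=1} |f(x)|.
On span{e_1}, ||e_1|| = 1, so ||f|| = |f(e_1)| / ||e_1||
= |2| / 1 = 2.0000

2.0000


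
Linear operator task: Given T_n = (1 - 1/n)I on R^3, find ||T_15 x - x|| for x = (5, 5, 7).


T_15 x - x = (1 - 1/15)x - x = -x/15
||x|| = sqrt(99) = 9.9499
||T_15 x - x|| = ||x||/15 = 9.9499/15 = 0.6633

0.6633


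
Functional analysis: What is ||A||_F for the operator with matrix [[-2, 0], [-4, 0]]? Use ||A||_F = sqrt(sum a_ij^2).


||A||_F^2 = sum a_ij^2
= (-2)^2 + 0^2 + (-4)^2 + 0^2
= 4 + 0 + 16 + 0 = 20
||A||_F = sqrt(20) = 4.4721

4.4721


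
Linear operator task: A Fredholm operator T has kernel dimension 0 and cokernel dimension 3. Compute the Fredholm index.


The Fredholm index is defined as ind(T) = dim(ker T) - dim(coker T)
= 0 - 3
= -3

-3


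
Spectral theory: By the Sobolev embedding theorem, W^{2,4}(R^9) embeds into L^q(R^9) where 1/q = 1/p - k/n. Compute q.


Using the Sobolev embedding formula: 1/q = 1/p - k/n
1/q = 1/4 - 2/9 = 1/36
q = 1/(1/36) = 36

36.0000


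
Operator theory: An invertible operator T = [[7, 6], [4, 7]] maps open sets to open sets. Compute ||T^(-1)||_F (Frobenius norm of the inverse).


det(T) = 7*7 - 6*4 = 25
T^(-1) = (1/25) * [[7, -6], [-4, 7]] = [[0.2800, -0.2400], [-0.1600, 0.2800]]
||T^(-1)||_F^2 = 0.2800^2 + (-0.2400)^2 + (-0.1600)^2 + 0.2800^2 = 0.2400
||T^(-1)||_F = sqrt(0.2400) = 0.4899

0.4899


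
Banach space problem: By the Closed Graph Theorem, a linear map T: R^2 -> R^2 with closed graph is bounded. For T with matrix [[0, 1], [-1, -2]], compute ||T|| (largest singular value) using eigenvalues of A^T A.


A^T A = [[1, 2], [2, 5]]
trace(A^T A) = 6, det(A^T A) = 1
discriminant = 6^2 - 4*1 = 32
Largest eigenvalue of A^T A = (trace + sqrt(disc))/2 = 5.8284
||T|| = sqrt(5.8284) = 2.4142

2.4142


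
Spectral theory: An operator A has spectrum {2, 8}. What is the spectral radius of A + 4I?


Spectrum of A + 4I = {6, 12}
Spectral radius = max |lambda| over the shifted spectrum
= max(6, 12) = 12

12


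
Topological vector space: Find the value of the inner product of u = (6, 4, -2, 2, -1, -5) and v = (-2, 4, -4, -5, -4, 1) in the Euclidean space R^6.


Computing the standard inner product <u, v> = sum u_i * v_i
= 6*-2 + 4*4 + -2*-4 + 2*-5 + -1*-4 + -5*1
= -12 + 16 + 8 + -10 + 4 + -5
= 1

1


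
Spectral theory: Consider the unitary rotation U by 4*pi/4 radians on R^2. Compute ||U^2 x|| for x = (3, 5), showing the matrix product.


U is a rotation by theta = 4*pi/4
U^2 = rotation by 2*theta = 8*pi/4 = 0*pi/4 (mod 2*pi)
cos(0*pi/4) = 1.0000, sin(0*pi/4) = 0.0000
U^2 x = (1.0000 * 3 - 0.0000 * 5, 0.0000 * 3 + 1.0000 * 5)
= (3.0000, 5.0000)
||U^2 x|| = sqrt(3.0000^2 + 5.0000^2) = sqrt(34.0000) = 5.8310

5.8310


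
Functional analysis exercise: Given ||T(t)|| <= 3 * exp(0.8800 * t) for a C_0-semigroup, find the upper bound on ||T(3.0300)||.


||T(3.0300)|| <= 3 * exp(0.8800 * 3.0300)
= 3 * exp(2.6664)
= 3 * 14.3881
= 43.1642

43.1642


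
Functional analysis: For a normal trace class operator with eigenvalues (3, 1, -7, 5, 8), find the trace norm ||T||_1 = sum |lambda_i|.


For a normal operator, singular values equal |eigenvalues|.
Trace norm = sum |lambda_i| = 3 + 1 + 7 + 5 + 8
= 24

24


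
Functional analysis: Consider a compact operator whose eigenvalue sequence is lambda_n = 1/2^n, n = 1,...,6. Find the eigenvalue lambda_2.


The eigenvalue formula gives lambda_2 = 1/2^2
= 1/4
= 0.2500

0.2500


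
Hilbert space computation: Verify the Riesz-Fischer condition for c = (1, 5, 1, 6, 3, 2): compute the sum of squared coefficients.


sum |c_n|^2 = 1^2 + 5^2 + 1^2 + 6^2 + 3^2 + 2^2
= 1 + 25 + 1 + 36 + 9 + 4
= 76

76


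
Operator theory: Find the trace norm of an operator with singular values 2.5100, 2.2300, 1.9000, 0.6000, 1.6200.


The nuclear norm is the sum of all singular values.
||T||_1 = 2.5100 + 2.2300 + 1.9000 + 0.6000 + 1.6200
= 8.8600

8.8600


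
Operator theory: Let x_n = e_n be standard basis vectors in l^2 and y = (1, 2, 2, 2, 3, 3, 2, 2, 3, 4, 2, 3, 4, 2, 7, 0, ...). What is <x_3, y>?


x_3 = e_3 is the standard basis vector with 1 in position 3.
<x_3, y> = y_3 = 2
As n -> infinity, <x_n, y> -> 0, confirming weak convergence of (x_n) to 0.

2


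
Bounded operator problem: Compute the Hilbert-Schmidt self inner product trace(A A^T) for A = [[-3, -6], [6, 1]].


trace(A * A^T) = sum of squares of all entries
= (-3)^2 + (-6)^2 + 6^2 + 1^2
= 9 + 36 + 36 + 1
= 82

82


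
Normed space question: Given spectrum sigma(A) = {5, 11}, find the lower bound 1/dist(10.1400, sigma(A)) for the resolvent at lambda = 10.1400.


dist(10.1400, {5, 11}) = min(|10.1400 - 5|, |10.1400 - 11|)
= min(5.1400, 0.8600) = 0.8600
Resolvent bound = 1/0.8600 = 1.1628

1.1628


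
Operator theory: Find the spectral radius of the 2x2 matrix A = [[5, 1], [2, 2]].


For a 2x2 matrix, eigenvalues satisfy lambda^2 - (trace)*lambda + det = 0
trace = 5 + 2 = 7
det = 5*2 - 1*2 = 8
discriminant = 7^2 - 4*(8) = 17
spectral radius = max |eigenvalue| = 5.5616

5.5616


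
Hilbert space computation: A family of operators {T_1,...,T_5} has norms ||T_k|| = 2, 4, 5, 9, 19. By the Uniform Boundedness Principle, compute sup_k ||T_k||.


By the Uniform Boundedness Principle, the supremum of norms is finite.
sup_k ||T_k|| = max(2, 4, 5, 9, 19) = 19

19


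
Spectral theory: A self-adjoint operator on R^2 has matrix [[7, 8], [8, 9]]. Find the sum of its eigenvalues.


For a self-adjoint (symmetric) matrix, the eigenvalues are real.
The sum of eigenvalues equals the trace of the matrix.
trace = 7 + 9 = 16

16


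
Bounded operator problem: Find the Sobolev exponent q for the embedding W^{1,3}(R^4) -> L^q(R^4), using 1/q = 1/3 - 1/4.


Using the Sobolev embedding formula: 1/q = 1/p - k/n
1/q = 1/3 - 1/4 = 1/12
q = 1/(1/12) = 12

12.0000


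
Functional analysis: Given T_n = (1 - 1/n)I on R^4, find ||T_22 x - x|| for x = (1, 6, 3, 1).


T_22 x - x = (1 - 1/22)x - x = -x/22
||x|| = sqrt(47) = 6.8557
||T_22 x - x|| = ||x||/22 = 6.8557/22 = 0.3116

0.3116


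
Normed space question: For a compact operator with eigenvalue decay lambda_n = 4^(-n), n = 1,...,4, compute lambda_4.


The eigenvalue formula gives lambda_4 = 1/4^4
= 1/256
= 0.0039

0.0039
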